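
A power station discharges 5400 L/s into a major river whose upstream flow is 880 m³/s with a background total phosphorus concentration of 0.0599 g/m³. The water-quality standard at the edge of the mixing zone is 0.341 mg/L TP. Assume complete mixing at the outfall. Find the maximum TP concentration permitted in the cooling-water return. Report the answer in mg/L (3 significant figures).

46.1 mg/L

5400 L/s = 5.4 m³/s.
Mass balance: 0.341·885.4 = 5.4·Cₑ + 880·0.0599.
Cₑ = (301.9 − 52.71) / 5.4 = 46.15 mg/L.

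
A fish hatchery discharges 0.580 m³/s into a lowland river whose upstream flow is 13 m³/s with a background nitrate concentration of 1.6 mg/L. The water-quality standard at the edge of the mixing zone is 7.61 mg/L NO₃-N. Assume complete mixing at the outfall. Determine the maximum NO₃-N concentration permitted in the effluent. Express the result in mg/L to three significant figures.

142 mg/L

Mass balance: 7.61·13.58 = 0.58·Cₑ + 13·1.6.
Cₑ = (103.3 − 20.8) / 0.58 = 142.3 mg/L.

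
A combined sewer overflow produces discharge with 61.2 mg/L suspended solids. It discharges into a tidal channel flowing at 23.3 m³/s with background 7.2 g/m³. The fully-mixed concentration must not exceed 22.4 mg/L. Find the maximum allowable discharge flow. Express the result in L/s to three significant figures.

Mass balance at complete mixing: C_std·(Q_w + Q_r) = Q_w·C_e + Q_r·C_b.
Rearranging, Q_w = Q_r·(C_std − C_b)/(C_e − C_std) = 23.3·(22.4 − 7.2) / (61.2 − 22.4) = 9.128 m³/s.
= 9128 L/s.

9130 L/s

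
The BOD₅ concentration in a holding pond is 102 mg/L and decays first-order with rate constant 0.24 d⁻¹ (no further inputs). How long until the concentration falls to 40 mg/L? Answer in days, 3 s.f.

3.90 d

t = ln(C₀/C)/k = ln(102/40)/0.24 = 0.9361/0.24 = 3.9 d.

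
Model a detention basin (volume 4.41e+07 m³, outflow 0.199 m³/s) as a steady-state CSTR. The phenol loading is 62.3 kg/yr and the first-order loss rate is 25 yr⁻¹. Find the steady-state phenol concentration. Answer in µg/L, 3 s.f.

Outflow Q = 0.199 m³/s × 3.156e+07 s/yr = 6.28e+06 m³/yr.
Steady-state CSTR mass balance: W = Q·C + k·V·C, so C = W/(Q + kV).
Q + kV = 6.28e+06 + 25·4.41e+07 = 1.109e+09 m³/yr.
C = 62.3/1.109e+09 = 5.619e-08 kg/m³ = 5.619e-05 mg/L = 0.05619 µg/L.

0.0562 µg/L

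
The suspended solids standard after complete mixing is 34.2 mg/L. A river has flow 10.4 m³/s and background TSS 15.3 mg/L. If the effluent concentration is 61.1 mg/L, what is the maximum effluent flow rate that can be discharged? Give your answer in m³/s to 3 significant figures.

Mass balance at complete mixing: C_std·(Q_w + Q_r) = Q_w·C_e + Q_r·C_b.
Rearranging, Q_w = Q_r·(C_std − C_b)/(C_e − C_std) = 10.4·(34.2 − 15.3) / (61.1 − 34.2) = 7.307 m³/s.

7.31 m³/s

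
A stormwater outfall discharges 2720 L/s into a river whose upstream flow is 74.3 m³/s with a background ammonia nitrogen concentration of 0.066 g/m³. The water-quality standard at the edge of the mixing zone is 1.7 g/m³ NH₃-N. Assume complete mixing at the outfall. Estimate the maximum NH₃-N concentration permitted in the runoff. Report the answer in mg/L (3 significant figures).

2720 L/s = 2.72 m³/s.
Mass balance: 1.7·77.02 = 2.72·Cₑ + 74.3·0.066.
Cₑ = (130.9 − 4.904) / 2.72 = 46.33 mg/L.

46.3 mg/L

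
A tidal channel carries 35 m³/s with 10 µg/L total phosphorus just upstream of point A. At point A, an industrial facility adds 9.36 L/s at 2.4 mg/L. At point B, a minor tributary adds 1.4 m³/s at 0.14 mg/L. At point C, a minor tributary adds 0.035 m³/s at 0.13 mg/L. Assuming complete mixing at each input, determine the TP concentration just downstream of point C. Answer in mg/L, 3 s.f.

10 µg/L = 0.01 mg/L.
9.36 L/s = 0.00936 m³/s.
After input A: C = (35·0.01 + 0.00936·2.4) / 35.01 = 0.01064 mg/L.
After input B: C = (35.01·0.01064 + 1.4·0.14) / 36.41 = 0.01561 mg/L.
After input C: C = (36.41·0.01561 + 0.035·0.13) / 36.44 = 0.01572 mg/L.

0.0157 mg/L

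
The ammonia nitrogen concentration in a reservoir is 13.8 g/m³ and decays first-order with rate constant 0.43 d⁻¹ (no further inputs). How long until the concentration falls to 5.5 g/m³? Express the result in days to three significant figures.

t = ln(C₀/C)/k = ln(13.8/5.5)/0.43 = 0.9199/0.43 = 2.139 d.

2.14 d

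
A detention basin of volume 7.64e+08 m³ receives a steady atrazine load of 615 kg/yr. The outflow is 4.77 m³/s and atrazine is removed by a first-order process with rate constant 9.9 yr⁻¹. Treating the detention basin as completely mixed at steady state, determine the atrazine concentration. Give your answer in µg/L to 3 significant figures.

0.0797 µg/L

Outflow Q = 4.77 m³/s × 3.156e+07 s/yr = 1.505e+08 m³/yr.
Steady-state CSTR mass balance: W = Q·C + k·V·C, so C = W/(Q + kV).
Q + kV = 1.505e+08 + 9.9·7.64e+08 = 7.714e+09 m³/yr.
C = 615/7.714e+09 = 7.972e-08 kg/m³ = 7.972e-05 mg/L = 0.07972 µg/L.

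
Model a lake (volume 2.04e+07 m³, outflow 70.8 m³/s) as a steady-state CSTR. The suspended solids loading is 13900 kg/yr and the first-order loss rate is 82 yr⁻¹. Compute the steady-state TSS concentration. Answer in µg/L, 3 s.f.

3.56 µg/L

Outflow Q = 70.8 m³/s × 3.156e+07 s/yr = 2.234e+09 m³/yr.
Steady-state CSTR mass balance: W = Q·C + k·V·C, so C = W/(Q + kV).
Q + kV = 2.234e+09 + 82·2.04e+07 = 3.907e+09 m³/yr.
C = 13900/3.907e+09 = 3.558e-06 kg/m³ = 0.003558 mg/L = 3.558 µg/L.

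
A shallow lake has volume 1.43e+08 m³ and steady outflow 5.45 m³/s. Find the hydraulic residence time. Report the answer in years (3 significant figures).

Q = 5.45 m³/s × 3.156e+07 s/yr = 1.72e+08 m³/yr.
Hydraulic residence time τ = V/Q = 1.43e+08/1.72e+08 = 0.8314 yr.

0.831 yr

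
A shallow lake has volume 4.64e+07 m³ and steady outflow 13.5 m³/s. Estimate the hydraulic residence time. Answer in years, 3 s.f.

Q = 13.5 m³/s × 3.156e+07 s/yr = 4.26e+08 m³/yr.
Hydraulic residence time τ = V/Q = 4.64e+07/4.26e+08 = 0.1089 yr.

0.109 yr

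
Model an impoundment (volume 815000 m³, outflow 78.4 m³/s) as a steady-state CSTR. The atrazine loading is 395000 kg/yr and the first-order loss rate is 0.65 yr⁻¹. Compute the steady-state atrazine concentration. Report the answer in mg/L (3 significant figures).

0.160 mg/L

Outflow Q = 78.4 m³/s × 3.156e+07 s/yr = 2.474e+09 m³/yr.
Steady-state CSTR mass balance: W = Q·C + k·V·C, so C = W/(Q + kV).
Q + kV = 2.474e+09 + 0.65·815000 = 2.475e+09 m³/yr.
C = 395000/2.475e+09 = 0.0001596 kg/m³ = 0.1596 mg/L.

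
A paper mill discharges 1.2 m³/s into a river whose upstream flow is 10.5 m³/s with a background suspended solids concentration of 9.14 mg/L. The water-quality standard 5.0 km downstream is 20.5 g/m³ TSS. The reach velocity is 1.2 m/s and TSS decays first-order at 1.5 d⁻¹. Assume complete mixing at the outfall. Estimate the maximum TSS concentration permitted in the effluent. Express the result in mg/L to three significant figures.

135 mg/L

Travel time to the compliance point: t = 5000/1.2 = 4167 s = 0.04823 d; decay factor exp(−1.5·0.04823) = 0.9302.
So the concentration just after mixing may be at most 20.5/0.9302 = 22.04 mg/L.
Mass balance: 22.04·11.7 = 1.2·Cₑ + 10.5·9.14.
Cₑ = (257.8 − 95.97) / 1.2 = 134.9 mg/L.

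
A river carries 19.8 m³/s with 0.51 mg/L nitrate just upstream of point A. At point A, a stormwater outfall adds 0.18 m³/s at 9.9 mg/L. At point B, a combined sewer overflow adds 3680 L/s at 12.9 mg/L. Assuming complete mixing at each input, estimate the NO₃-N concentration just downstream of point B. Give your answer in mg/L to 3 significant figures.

After input A: C = (19.8·0.51 + 0.18·9.9) / 19.98 = 0.5946 mg/L.
3680 L/s = 3.68 m³/s.
After input B: C = (19.98·0.5946 + 3.68·12.9) / 23.66 = 2.509 mg/L.

2.51 mg/L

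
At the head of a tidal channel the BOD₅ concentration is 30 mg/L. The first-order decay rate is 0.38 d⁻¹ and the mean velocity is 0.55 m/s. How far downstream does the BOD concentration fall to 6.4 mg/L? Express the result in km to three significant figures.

193 km

From C = C₀·e^(−kt), t = ln(C₀/C)/k = ln(30/6.4)/0.38 = 1.545/0.38 = 4.066 d.
Distance = v·t = 0.55 m/s × 3.513e+05 s = 1.932e+05 m = 193.2 km.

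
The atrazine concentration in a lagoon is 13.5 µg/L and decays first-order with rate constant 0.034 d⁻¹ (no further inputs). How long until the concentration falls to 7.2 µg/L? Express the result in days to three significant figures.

18.5 d

t = ln(C₀/C)/k = ln(13.5/7.2)/0.034 = 0.6286/0.034 = 18.49 d.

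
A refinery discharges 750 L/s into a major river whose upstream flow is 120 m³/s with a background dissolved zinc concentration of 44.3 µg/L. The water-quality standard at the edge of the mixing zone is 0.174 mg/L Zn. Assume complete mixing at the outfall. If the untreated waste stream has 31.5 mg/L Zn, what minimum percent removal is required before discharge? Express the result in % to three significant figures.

33.6 %

750 L/s = 0.75 m³/s.
44.3 µg/L = 0.0443 mg/L.
Mass balance: 0.174·120.8 = 0.75·Cₑ + 120·0.0443.
Cₑ = (21.01 − 5.316) / 0.75 = 20.93 mg/L.
Required removal = 1 − 20.93/31.5 = 33.57 %.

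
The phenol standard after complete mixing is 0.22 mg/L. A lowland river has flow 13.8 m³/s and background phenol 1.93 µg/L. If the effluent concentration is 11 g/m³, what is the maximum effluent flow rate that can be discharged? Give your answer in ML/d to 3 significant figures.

24.1 ML/d

1.93 µg/L = 0.00193 mg/L.
Mass balance at complete mixing: C_std·(Q_w + Q_r) = Q_w·C_e + Q_r·C_b.
Rearranging, Q_w = Q_r·(C_std − C_b)/(C_e − C_std) = 13.8·(0.22 − 0.00193) / (11 − 0.22) = 0.2792 m³/s.
= 24.12 ML/d.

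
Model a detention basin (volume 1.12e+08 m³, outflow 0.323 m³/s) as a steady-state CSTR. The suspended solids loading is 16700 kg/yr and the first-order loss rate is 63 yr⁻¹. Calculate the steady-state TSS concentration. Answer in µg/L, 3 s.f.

2.36 µg/L

Outflow Q = 0.323 m³/s × 3.156e+07 s/yr = 1.019e+07 m³/yr.
Steady-state CSTR mass balance: W = Q·C + k·V·C, so C = W/(Q + kV).
Q + kV = 1.019e+07 + 63·1.12e+08 = 7.066e+09 m³/yr.
C = 16700/7.066e+09 = 2.363e-06 kg/m³ = 0.002363 mg/L = 2.363 µg/L.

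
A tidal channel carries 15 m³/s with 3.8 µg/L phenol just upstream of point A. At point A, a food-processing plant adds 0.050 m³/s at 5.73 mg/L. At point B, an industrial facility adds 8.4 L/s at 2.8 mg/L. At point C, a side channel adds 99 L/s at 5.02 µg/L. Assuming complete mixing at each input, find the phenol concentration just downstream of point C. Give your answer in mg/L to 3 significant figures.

3.8 µg/L = 0.0038 mg/L.
After input A: C = (15·0.0038 + 0.05·5.73) / 15.05 = 0.02282 mg/L.
8.4 L/s = 0.0084 m³/s.
After input B: C = (15.05·0.02282 + 0.0084·2.8) / 15.06 = 0.02437 mg/L.
99 L/s = 0.099 m³/s.
5.02 µg/L = 0.00502 mg/L.
After input C: C = (15.06·0.02437 + 0.099·0.00502) / 15.16 = 0.02425 mg/L.

0.0242 mg/L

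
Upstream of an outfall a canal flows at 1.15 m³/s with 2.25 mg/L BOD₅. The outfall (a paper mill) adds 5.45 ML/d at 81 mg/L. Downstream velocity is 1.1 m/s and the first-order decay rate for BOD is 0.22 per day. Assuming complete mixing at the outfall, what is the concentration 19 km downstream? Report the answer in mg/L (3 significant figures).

6.07 mg/L

5.45 ML/d = 0.06308 m³/s.
After complete mixing, C₀ = (0.06308·81 + 1.15·2.25) / 1.213 = 6.345 mg/L.
Travel time t = 1.9e+04 m / 1.1 m/s = 1.727e+04 s = 0.1999 d.
C = 6.345·exp(−0.22·0.1999) = 6.345·0.957 = 6.072 mg/L.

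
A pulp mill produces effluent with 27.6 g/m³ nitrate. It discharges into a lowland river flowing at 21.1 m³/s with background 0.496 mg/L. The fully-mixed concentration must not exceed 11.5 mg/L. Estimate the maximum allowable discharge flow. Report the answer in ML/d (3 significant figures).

1250 ML/d

Mass balance at complete mixing: C_std·(Q_w + Q_r) = Q_w·C_e + Q_r·C_b.
Rearranging, Q_w = Q_r·(C_std − C_b)/(C_e − C_std) = 21.1·(11.5 − 0.496) / (27.6 − 11.5) = 14.42 m³/s.
= 1246 ML/d.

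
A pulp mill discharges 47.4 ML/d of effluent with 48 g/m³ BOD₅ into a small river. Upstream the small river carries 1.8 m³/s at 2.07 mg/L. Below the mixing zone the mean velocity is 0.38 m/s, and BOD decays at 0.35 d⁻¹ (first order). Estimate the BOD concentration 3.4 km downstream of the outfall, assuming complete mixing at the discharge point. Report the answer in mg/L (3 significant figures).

12.3 mg/L

47.4 ML/d = 0.5486 m³/s.
After complete mixing, C₀ = (0.5486·48 + 1.8·2.07) / 2.349 = 12.8 mg/L.
Travel time t = 3400 m / 0.38 m/s = 8947 s = 0.1036 d.
C = 12.8·exp(−0.35·0.1036) = 12.8·0.9644 = 12.34 mg/L.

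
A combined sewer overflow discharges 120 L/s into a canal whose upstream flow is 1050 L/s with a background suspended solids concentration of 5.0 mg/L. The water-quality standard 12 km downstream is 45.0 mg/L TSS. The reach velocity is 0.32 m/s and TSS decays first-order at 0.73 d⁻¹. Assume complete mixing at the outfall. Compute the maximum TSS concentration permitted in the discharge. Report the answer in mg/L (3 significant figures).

120 L/s = 0.12 m³/s.
1050 L/s = 1.05 m³/s.
Travel time to the compliance point: t = 1.2e+04/0.32 = 3.75e+04 s = 0.434 d; decay factor exp(−0.73·0.434) = 0.7284.
So the concentration just after mixing may be at most 45/0.7284 = 61.78 mg/L.
Mass balance: 61.78·1.17 = 0.12·Cₑ + 1.05·5.
Cₑ = (72.28 − 5.25) / 0.12 = 558.6 mg/L.

559 mg/L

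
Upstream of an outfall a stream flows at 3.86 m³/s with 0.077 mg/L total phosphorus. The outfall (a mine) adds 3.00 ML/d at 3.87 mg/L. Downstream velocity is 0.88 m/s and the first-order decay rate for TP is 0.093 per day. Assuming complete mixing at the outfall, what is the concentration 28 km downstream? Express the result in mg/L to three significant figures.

0.107 mg/L

3.00 ML/d = 0.03472 m³/s.
After complete mixing, C₀ = (0.03472·3.87 + 3.86·0.077) / 3.895 = 0.1108 mg/L.
Travel time t = 2.8e+04 m / 0.88 m/s = 3.182e+04 s = 0.3683 d.
C = 0.1108·exp(−0.093·0.3683) = 0.1108·0.9663 = 0.1071 mg/L.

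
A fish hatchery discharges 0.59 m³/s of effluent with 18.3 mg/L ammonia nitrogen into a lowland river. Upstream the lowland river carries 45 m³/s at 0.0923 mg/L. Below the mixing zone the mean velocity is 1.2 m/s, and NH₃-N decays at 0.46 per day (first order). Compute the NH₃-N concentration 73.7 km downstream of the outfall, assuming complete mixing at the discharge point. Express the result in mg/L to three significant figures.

After complete mixing, C₀ = (0.59·18.3 + 45·0.0923) / 45.59 = 0.3279 mg/L.
Travel time t = 7.37e+04 m / 1.2 m/s = 6.142e+04 s = 0.7108 d.
C = 0.3279·exp(−0.46·0.7108) = 0.3279·0.7211 = 0.2365 mg/L.

0.236 mg/L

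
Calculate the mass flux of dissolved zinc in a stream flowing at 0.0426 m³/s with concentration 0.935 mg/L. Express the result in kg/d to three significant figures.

3.44 kg/d

Mass flux = Q·C = 0.0426 m³/s × 0.935 g/m³ = 0.03983 g/s.
= 0.03983 g/s × 86.4 = 3.441 kg/d.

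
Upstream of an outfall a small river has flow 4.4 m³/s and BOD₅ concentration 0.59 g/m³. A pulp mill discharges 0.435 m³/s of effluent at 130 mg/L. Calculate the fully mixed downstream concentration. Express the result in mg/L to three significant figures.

By mass balance at complete mixing, C = (0.435·130 + 4.4·0.59) / (0.435 + 4.4) = 59.15/4.835 = 12.23 mg/L.

12.2 mg/L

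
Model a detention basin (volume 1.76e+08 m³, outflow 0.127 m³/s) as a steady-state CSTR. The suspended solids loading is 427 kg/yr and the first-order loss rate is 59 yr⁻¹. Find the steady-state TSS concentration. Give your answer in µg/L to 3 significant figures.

0.0411 µg/L

Outflow Q = 0.127 m³/s × 3.156e+07 s/yr = 4.008e+06 m³/yr.
Steady-state CSTR mass balance: W = Q·C + k·V·C, so C = W/(Q + kV).
Q + kV = 4.008e+06 + 59·1.76e+08 = 1.039e+10 m³/yr.
C = 427/1.039e+10 = 4.111e-08 kg/m³ = 4.111e-05 mg/L = 0.04111 µg/L.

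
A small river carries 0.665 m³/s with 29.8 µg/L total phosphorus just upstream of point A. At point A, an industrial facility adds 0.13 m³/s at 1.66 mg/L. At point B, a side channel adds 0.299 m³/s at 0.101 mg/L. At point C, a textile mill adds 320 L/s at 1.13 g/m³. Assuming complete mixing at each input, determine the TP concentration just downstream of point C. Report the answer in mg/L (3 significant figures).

29.8 µg/L = 0.0298 mg/L.
After input A: C = (0.665·0.0298 + 0.13·1.66) / 0.795 = 0.2964 mg/L.
After input B: C = (0.795·0.2964 + 0.299·0.101) / 1.094 = 0.243 mg/L.
320 L/s = 0.32 m³/s.
After input C: C = (1.094·0.243 + 0.32·1.13) / 1.414 = 0.4437 mg/L.

0.444 mg/L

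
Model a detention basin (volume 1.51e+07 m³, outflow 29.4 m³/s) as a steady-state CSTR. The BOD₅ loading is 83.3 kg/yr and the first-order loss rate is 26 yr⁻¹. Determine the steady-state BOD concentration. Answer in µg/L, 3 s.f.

0.0631 µg/L

Outflow Q = 29.4 m³/s × 3.156e+07 s/yr = 9.278e+08 m³/yr.
Steady-state CSTR mass balance: W = Q·C + k·V·C, so C = W/(Q + kV).
Q + kV = 9.278e+08 + 26·1.51e+07 = 1.32e+09 m³/yr.
C = 83.3/1.32e+09 = 6.309e-08 kg/m³ = 6.309e-05 mg/L = 0.06309 µg/L.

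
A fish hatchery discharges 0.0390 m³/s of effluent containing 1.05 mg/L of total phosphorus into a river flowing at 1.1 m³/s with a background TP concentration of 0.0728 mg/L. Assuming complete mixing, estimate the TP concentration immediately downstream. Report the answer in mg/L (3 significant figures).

0.106 mg/L

By mass balance at complete mixing, C = (0.039·1.05 + 1.1·0.0728) / (0.039 + 1.1) = 0.121/1.139 = 0.1063 mg/L.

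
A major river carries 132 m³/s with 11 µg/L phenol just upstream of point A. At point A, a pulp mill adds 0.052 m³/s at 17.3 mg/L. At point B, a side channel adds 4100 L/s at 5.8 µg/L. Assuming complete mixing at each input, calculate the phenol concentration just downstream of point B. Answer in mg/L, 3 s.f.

11 µg/L = 0.011 mg/L.
After input A: C = (132·0.011 + 0.052·17.3) / 132.1 = 0.01781 mg/L.
4100 L/s = 4.1 m³/s.
5.8 µg/L = 0.0058 mg/L.
After input B: C = (132.1·0.01781 + 4.1·0.0058) / 136.2 = 0.01745 mg/L.

0.0174 mg/L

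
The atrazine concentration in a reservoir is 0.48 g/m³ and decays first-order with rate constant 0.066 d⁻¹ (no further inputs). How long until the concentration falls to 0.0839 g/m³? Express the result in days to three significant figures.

26.4 d

t = ln(C₀/C)/k = ln(0.48/0.0839)/0.066 = 1.744/0.066 = 26.43 d.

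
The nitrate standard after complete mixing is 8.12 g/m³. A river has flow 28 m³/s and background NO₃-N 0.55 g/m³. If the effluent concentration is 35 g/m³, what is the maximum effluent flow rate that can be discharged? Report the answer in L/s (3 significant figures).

Mass balance at complete mixing: C_std·(Q_w + Q_r) = Q_w·C_e + Q_r·C_b.
Rearranging, Q_w = Q_r·(C_std − C_b)/(C_e − C_std) = 28·(8.12 − 0.55) / (35 − 8.12) = 7.885 m³/s.
= 7885 L/s.

7890 L/s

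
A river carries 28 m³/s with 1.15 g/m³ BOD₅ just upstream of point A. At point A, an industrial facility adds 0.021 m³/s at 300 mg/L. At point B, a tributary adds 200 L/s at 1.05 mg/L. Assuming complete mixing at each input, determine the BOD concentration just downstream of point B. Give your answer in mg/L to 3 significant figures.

1.37 mg/L

After input A: C = (28·1.15 + 0.021·300) / 28.02 = 1.374 mg/L.
200 L/s = 0.2 m³/s.
After input B: C = (28.02·1.374 + 0.2·1.05) / 28.22 = 1.372 mg/L.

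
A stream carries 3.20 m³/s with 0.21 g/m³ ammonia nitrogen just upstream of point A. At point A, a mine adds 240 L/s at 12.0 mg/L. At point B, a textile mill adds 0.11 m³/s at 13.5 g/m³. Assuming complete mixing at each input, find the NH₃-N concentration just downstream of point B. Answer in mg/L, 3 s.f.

1.42 mg/L

240 L/s = 0.24 m³/s.
After input A: C = (3.2·0.21 + 0.24·12) / 3.44 = 1.033 mg/L.
After input B: C = (3.44·1.033 + 0.11·13.5) / 3.55 = 1.419 mg/L.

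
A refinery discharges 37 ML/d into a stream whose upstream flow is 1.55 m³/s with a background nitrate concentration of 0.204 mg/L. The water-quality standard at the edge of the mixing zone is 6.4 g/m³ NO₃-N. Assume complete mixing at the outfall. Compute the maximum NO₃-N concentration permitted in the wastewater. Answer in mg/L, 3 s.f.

28.8 mg/L

37 ML/d = 0.4282 m³/s.
Mass balance: 6.4·1.978 = 0.4282·Cₑ + 1.55·0.204.
Cₑ = (12.66 − 0.3162) / 0.4282 = 28.83 mg/L.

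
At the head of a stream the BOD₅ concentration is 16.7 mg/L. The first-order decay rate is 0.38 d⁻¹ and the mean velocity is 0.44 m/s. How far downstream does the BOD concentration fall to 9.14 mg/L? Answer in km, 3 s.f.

From C = C₀·e^(−kt), t = ln(C₀/C)/k = ln(16.7/9.14)/0.38 = 0.6027/0.38 = 1.586 d.
Distance = v·t = 0.44 m/s × 1.37e+05 s = 6.03e+04 m = 60.3 km.

60.3 km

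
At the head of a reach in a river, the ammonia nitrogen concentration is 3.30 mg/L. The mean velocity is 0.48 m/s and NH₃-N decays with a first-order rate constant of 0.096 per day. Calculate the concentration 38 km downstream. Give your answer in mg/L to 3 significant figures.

Travel time t = 38 km / 0.48 m/s = 3.8e+04/0.48 = 7.917e+04 s = 0.9163 d.
First-order decay: C = 3.30·exp(−0.096·0.9163) = 3.30·0.9158 = 3.022 mg/L.

3.02 mg/L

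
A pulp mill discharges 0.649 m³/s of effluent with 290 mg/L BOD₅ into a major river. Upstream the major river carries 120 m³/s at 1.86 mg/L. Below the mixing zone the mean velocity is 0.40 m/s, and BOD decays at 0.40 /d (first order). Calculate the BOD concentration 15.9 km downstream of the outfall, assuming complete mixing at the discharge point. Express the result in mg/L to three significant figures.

After complete mixing, C₀ = (0.649·290 + 120·1.86) / 120.6 = 3.41 mg/L.
Travel time t = 1.59e+04 m / 0.40 m/s = 3.975e+04 s = 0.4601 d.
C = 3.41·exp(−0.40·0.4601) = 3.41·0.8319 = 2.837 mg/L.

2.84 mg/L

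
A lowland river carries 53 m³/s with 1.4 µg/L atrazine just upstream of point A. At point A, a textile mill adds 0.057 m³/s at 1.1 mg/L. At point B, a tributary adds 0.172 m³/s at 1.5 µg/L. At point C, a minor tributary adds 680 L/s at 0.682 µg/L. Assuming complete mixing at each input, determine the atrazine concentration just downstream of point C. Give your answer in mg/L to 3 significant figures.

0.00255 mg/L

1.4 µg/L = 0.0014 mg/L.
After input A: C = (53·0.0014 + 0.057·1.1) / 53.06 = 0.00258 mg/L.
1.5 µg/L = 0.0015 mg/L.
After input B: C = (53.06·0.00258 + 0.172·0.0015) / 53.23 = 0.002577 mg/L.
680 L/s = 0.68 m³/s.
0.682 µg/L = 0.000682 mg/L.
After input C: C = (53.23·0.002577 + 0.68·0.000682) / 53.91 = 0.002553 mg/L.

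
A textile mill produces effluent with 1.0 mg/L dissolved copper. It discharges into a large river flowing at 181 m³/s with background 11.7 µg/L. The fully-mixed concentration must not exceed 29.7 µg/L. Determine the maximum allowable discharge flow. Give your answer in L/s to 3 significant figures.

11.7 µg/L = 0.0117 mg/L.
29.7 µg/L = 0.0297 mg/L.
Mass balance at complete mixing: C_std·(Q_w + Q_r) = Q_w·C_e + Q_r·C_b.
Rearranging, Q_w = Q_r·(C_std − C_b)/(C_e − C_std) = 181·(0.0297 − 0.0117) / (1 − 0.0297) = 3.358 m³/s.
= 3358 L/s.

3360 L/s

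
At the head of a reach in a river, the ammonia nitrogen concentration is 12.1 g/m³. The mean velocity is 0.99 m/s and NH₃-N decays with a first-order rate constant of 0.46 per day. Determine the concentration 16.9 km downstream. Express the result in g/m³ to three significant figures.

11.0 g/m³

Travel time t = 16.9 km / 0.99 m/s = 1.69e+04/0.99 = 1.707e+04 s = 0.1976 d.
First-order decay: C = 12.1·exp(−0.46·0.1976) = 12.1·0.9131 = 11.05 g/m³.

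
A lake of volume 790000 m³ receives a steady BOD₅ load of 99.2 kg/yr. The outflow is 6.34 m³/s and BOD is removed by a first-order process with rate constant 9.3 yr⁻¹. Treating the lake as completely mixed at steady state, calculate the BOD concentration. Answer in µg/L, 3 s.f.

Outflow Q = 6.34 m³/s × 3.156e+07 s/yr = 2.001e+08 m³/yr.
Steady-state CSTR mass balance: W = Q·C + k·V·C, so C = W/(Q + kV).
Q + kV = 2.001e+08 + 9.3·790000 = 2.074e+08 m³/yr.
C = 99.2/2.074e+08 = 4.783e-07 kg/m³ = 0.0004783 mg/L = 0.4783 µg/L.

0.478 µg/L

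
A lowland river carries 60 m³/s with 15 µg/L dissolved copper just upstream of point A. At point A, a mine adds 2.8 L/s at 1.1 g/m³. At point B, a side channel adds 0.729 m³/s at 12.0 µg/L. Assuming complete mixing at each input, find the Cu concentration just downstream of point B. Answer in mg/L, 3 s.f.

15 µg/L = 0.015 mg/L.
2.8 L/s = 0.0028 m³/s.
After input A: C = (60·0.015 + 0.0028·1.1) / 60 = 0.01505 mg/L.
12.0 µg/L = 0.012 mg/L.
After input B: C = (60·0.01505 + 0.729·0.012) / 60.73 = 0.01501 mg/L.

0.0150 mg/L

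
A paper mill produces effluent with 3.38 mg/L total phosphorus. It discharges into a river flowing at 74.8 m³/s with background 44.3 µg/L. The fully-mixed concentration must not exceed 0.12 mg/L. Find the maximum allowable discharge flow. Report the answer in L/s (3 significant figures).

44.3 µg/L = 0.0443 mg/L.
Mass balance at complete mixing: C_std·(Q_w + Q_r) = Q_w·C_e + Q_r·C_b.
Rearranging, Q_w = Q_r·(C_std − C_b)/(C_e − C_std) = 74.8·(0.12 − 0.0443) / (3.38 − 0.12) = 1.737 m³/s.
= 1737 L/s.

1740 L/s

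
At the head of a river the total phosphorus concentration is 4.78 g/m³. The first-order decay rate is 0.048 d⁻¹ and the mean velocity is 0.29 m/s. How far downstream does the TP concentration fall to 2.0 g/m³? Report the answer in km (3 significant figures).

From C = C₀·e^(−kt), t = ln(C₀/C)/k = ln(4.78/2.0)/0.048 = 0.8713/0.048 = 18.15 d.
Distance = v·t = 0.29 m/s × 1.568e+06 s = 4.548e+05 m = 454.8 km.

455 km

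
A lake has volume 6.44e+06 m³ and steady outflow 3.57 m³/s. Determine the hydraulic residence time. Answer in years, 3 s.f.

Q = 3.57 m³/s × 3.156e+07 s/yr = 1.127e+08 m³/yr.
Hydraulic residence time τ = V/Q = 6.44e+06/1.127e+08 = 0.05716 yr.

0.0572 yr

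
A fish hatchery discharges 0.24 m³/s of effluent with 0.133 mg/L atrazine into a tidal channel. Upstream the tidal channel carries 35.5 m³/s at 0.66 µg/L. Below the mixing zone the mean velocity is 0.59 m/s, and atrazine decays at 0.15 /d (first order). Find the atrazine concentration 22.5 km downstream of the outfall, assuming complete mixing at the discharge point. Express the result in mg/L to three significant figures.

0.00145 mg/L

0.66 µg/L = 0.00066 mg/L.
After complete mixing, C₀ = (0.24·0.133 + 35.5·0.00066) / 35.74 = 0.001549 mg/L.
Travel time t = 2.25e+04 m / 0.59 m/s = 3.814e+04 s = 0.4414 d.
C = 0.001549·exp(−0.15·0.4414) = 0.001549·0.9359 = 0.001449 mg/L.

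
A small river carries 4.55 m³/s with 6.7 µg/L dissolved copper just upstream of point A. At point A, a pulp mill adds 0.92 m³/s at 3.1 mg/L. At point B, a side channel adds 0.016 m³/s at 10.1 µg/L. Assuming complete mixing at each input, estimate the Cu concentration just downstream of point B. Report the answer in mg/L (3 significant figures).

6.7 µg/L = 0.0067 mg/L.
After input A: C = (4.55·0.0067 + 0.92·3.1) / 5.47 = 0.527 mg/L.
10.1 µg/L = 0.0101 mg/L.
After input B: C = (5.47·0.527 + 0.016·0.0101) / 5.486 = 0.5255 mg/L.

0.525 mg/L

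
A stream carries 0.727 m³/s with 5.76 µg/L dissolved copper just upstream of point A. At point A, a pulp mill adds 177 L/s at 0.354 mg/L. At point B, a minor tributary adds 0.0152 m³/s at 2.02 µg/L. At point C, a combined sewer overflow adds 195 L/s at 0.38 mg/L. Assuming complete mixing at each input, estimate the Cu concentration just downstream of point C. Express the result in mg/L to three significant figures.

5.76 µg/L = 0.00576 mg/L.
177 L/s = 0.177 m³/s.
After input A: C = (0.727·0.00576 + 0.177·0.354) / 0.904 = 0.07394 mg/L.
2.02 µg/L = 0.00202 mg/L.
After input B: C = (0.904·0.07394 + 0.0152·0.00202) / 0.9192 = 0.07275 mg/L.
195 L/s = 0.195 m³/s.
After input C: C = (0.9192·0.07275 + 0.195·0.38) / 1.114 = 0.1265 mg/L.

0.127 mg/L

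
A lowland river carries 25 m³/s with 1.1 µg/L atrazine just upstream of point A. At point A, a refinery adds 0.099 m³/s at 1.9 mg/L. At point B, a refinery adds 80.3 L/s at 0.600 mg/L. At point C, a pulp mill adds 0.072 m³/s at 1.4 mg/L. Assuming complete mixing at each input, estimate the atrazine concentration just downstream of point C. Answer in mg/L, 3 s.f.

1.1 µg/L = 0.0011 mg/L.
After input A: C = (25·0.0011 + 0.099·1.9) / 25.1 = 0.00859 mg/L.
80.3 L/s = 0.0803 m³/s.
After input B: C = (25.1·0.00859 + 0.0803·0.6) / 25.18 = 0.01048 mg/L.
After input C: C = (25.18·0.01048 + 0.072·1.4) / 25.25 = 0.01444 mg/L.

0.0144 mg/L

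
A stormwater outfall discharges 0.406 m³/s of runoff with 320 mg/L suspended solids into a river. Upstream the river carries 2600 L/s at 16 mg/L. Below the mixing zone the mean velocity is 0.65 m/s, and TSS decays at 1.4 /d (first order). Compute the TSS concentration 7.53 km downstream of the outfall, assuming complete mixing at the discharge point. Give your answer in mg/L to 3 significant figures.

2600 L/s = 2.6 m³/s.
After complete mixing, C₀ = (0.406·320 + 2.6·16) / 3.006 = 57.06 mg/L.
Travel time t = 7530 m / 0.65 m/s = 1.158e+04 s = 0.1341 d.
C = 57.06·exp(−1.4·0.1341) = 57.06·0.8289 = 47.29 mg/L.

47.3 mg/L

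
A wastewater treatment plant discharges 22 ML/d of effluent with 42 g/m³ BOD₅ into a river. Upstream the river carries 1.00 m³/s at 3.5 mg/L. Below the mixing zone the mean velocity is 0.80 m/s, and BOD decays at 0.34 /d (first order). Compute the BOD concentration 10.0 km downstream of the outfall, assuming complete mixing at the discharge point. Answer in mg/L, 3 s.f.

22 ML/d = 0.2546 m³/s.
After complete mixing, C₀ = (0.2546·42 + 1·3.5) / 1.255 = 11.31 mg/L.
Travel time t = 1e+04 m / 0.80 m/s = 1.25e+04 s = 0.1447 d.
C = 11.31·exp(−0.34·0.1447) = 11.31·0.952 = 10.77 mg/L.

10.8 mg/L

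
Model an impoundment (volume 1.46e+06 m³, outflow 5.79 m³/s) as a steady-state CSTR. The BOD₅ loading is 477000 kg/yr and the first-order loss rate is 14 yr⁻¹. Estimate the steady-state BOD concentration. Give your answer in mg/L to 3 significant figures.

2.35 mg/L

Outflow Q = 5.79 m³/s × 3.156e+07 s/yr = 1.827e+08 m³/yr.
Steady-state CSTR mass balance: W = Q·C + k·V·C, so C = W/(Q + kV).
Q + kV = 1.827e+08 + 14·1.46e+06 = 2.032e+08 m³/yr.
C = 477000/2.032e+08 = 0.002348 kg/m³ = 2.348 mg/L.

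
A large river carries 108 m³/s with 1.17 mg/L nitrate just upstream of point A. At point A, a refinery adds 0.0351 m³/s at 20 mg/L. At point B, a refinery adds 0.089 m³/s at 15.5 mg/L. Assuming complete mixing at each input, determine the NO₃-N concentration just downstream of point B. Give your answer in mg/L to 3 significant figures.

After input A: C = (108·1.17 + 0.0351·20) / 108 = 1.176 mg/L.
After input B: C = (108·1.176 + 0.089·15.5) / 108.1 = 1.188 mg/L.

1.19 mg/L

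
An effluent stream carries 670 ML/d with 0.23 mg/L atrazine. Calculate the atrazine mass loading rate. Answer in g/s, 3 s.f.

1.78 g/s

670 ML/d = 7.755 m³/s.
Mass flux = Q·C = 7.755 m³/s × 0.23 g/m³ = 1.784 g/s.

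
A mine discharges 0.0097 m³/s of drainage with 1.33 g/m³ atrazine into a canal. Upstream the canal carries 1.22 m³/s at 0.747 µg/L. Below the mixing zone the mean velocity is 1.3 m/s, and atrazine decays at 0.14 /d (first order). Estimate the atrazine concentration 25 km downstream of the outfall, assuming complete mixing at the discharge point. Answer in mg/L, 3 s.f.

0.747 µg/L = 0.000747 mg/L.
After complete mixing, C₀ = (0.0097·1.33 + 1.22·0.000747) / 1.23 = 0.01123 mg/L.
Travel time t = 2.5e+04 m / 1.3 m/s = 1.923e+04 s = 0.2226 d.
C = 0.01123·exp(−0.14·0.2226) = 0.01123·0.9693 = 0.01089 mg/L.

0.0109 mg/L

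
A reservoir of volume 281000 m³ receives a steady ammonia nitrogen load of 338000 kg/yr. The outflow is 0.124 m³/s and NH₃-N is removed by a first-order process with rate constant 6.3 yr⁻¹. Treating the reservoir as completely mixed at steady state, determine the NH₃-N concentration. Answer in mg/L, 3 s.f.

Outflow Q = 0.124 m³/s × 3.156e+07 s/yr = 3.913e+06 m³/yr.
Steady-state CSTR mass balance: W = Q·C + k·V·C, so C = W/(Q + kV).
Q + kV = 3.913e+06 + 6.3·281000 = 5.683e+06 m³/yr.
C = 338000/5.683e+06 = 0.05947 kg/m³ = 59.47 mg/L.

59.5 mg/L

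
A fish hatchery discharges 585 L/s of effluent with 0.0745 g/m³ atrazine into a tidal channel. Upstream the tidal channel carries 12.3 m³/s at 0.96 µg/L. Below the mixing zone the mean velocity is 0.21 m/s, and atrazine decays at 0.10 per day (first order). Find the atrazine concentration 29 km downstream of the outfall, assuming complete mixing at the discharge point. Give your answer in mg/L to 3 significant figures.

0.00366 mg/L

585 L/s = 0.585 m³/s.
0.96 µg/L = 0.00096 mg/L.
After complete mixing, C₀ = (0.585·0.0745 + 12.3·0.00096) / 12.89 = 0.004299 mg/L.
Travel time t = 2.9e+04 m / 0.21 m/s = 1.381e+05 s = 1.598 d.
C = 0.004299·exp(−0.10·1.598) = 0.004299·0.8523 = 0.003664 mg/L.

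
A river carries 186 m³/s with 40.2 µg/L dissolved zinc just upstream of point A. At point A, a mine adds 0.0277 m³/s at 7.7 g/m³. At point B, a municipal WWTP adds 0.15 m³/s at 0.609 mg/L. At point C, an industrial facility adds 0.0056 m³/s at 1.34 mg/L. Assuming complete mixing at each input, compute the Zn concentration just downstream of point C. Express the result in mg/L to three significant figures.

40.2 µg/L = 0.0402 mg/L.
After input A: C = (186·0.0402 + 0.0277·7.7) / 186 = 0.04134 mg/L.
After input B: C = (186·0.04134 + 0.15·0.609) / 186.2 = 0.0418 mg/L.
After input C: C = (186.2·0.0418 + 0.0056·1.34) / 186.2 = 0.04184 mg/L.

0.0418 mg/L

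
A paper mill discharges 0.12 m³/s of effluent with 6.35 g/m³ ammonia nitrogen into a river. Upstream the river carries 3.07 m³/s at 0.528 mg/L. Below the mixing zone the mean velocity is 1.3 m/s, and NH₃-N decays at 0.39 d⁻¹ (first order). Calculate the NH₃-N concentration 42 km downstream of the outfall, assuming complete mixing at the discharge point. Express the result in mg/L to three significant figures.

0.646 mg/L

After complete mixing, C₀ = (0.12·6.35 + 3.07·0.528) / 3.19 = 0.747 mg/L.
Travel time t = 4.2e+04 m / 1.3 m/s = 3.231e+04 s = 0.3739 d.
C = 0.747·exp(−0.39·0.3739) = 0.747·0.8643 = 0.6456 mg/L.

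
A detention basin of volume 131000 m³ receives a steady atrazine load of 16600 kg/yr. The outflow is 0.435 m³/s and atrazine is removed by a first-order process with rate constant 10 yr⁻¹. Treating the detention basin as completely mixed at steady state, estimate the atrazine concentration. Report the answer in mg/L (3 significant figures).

Outflow Q = 0.435 m³/s × 3.156e+07 s/yr = 1.373e+07 m³/yr.
Steady-state CSTR mass balance: W = Q·C + k·V·C, so C = W/(Q + kV).
Q + kV = 1.373e+07 + 10·131000 = 1.504e+07 m³/yr.
C = 16600/1.504e+07 = 0.001104 kg/m³ = 1.104 mg/L.

1.10 mg/L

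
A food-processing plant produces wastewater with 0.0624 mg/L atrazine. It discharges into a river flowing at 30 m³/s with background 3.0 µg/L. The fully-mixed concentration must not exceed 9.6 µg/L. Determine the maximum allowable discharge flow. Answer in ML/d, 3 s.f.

324 ML/d

3.0 µg/L = 0.003 mg/L.
9.6 µg/L = 0.0096 mg/L.
Mass balance at complete mixing: C_std·(Q_w + Q_r) = Q_w·C_e + Q_r·C_b.
Rearranging, Q_w = Q_r·(C_std − C_b)/(C_e − C_std) = 30·(0.0096 − 0.003) / (0.0624 − 0.0096) = 3.75 m³/s.
= 324 ML/d.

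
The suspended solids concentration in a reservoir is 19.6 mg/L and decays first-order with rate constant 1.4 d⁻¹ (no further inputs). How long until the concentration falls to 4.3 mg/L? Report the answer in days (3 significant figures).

1.08 d

t = ln(C₀/C)/k = ln(19.6/4.3)/1.4 = 1.517/1.4 = 1.084 d.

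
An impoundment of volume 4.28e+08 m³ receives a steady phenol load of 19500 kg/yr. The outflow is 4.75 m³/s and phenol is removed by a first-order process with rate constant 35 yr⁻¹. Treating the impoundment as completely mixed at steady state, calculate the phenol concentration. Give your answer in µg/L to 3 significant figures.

1.29 µg/L

Outflow Q = 4.75 m³/s × 3.156e+07 s/yr = 1.499e+08 m³/yr.
Steady-state CSTR mass balance: W = Q·C + k·V·C, so C = W/(Q + kV).
Q + kV = 1.499e+08 + 35·4.28e+08 = 1.513e+10 m³/yr.
C = 19500/1.513e+10 = 1.289e-06 kg/m³ = 0.001289 mg/L = 1.289 µg/L.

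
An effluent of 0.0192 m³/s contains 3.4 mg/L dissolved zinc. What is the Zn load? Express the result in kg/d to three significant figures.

5.64 kg/d

Mass flux = Q·C = 0.0192 m³/s × 3.4 g/m³ = 0.06528 g/s.
= 0.06528 g/s × 86.4 = 5.64 kg/d.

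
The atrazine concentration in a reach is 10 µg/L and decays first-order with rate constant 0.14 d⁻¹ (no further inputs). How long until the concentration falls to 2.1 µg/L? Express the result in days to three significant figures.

11.1 d

t = ln(C₀/C)/k = ln(10/2.1)/0.14 = 1.561/0.14 = 11.15 d.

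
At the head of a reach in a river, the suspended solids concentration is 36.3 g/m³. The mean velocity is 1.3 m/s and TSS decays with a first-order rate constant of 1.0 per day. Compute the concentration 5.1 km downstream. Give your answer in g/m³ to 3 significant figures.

34.7 g/m³

Travel time t = 5.1 km / 1.3 m/s = 5100/1.3 = 3923 s = 0.04541 d.
First-order decay: C = 36.3·exp(−1.0·0.04541) = 36.3·0.9556 = 34.69 g/m³.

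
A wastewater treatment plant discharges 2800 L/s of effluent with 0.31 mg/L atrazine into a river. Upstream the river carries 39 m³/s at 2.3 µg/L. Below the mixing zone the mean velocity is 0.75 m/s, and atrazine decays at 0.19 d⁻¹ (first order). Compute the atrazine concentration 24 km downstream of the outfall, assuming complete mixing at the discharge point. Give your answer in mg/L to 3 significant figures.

0.0214 mg/L

2800 L/s = 2.8 m³/s.
2.3 µg/L = 0.0023 mg/L.
After complete mixing, C₀ = (2.8·0.31 + 39·0.0023) / 41.8 = 0.02291 mg/L.
Travel time t = 2.4e+04 m / 0.75 m/s = 3.2e+04 s = 0.3704 d.
C = 0.02291·exp(−0.19·0.3704) = 0.02291·0.932 = 0.02135 mg/L.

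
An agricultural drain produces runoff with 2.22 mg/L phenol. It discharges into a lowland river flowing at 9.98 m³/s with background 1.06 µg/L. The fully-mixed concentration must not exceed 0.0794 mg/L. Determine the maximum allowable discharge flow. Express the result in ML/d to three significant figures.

31.6 ML/d

1.06 µg/L = 0.00106 mg/L.
Mass balance at complete mixing: C_std·(Q_w + Q_r) = Q_w·C_e + Q_r·C_b.
Rearranging, Q_w = Q_r·(C_std − C_b)/(C_e − C_std) = 9.98·(0.0794 − 0.00106) / (2.22 − 0.0794) = 0.3652 m³/s.
= 31.56 ML/d.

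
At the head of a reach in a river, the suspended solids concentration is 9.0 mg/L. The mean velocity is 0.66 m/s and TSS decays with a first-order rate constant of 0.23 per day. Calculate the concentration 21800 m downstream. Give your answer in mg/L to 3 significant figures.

8.24 mg/L

Travel time t = 21800 m / 0.66 m/s = 2.18e+04/0.66 = 3.303e+04 s = 0.3823 d.
First-order decay: C = 9.0·exp(−0.23·0.3823) = 9.0·0.9158 = 8.242 mg/L.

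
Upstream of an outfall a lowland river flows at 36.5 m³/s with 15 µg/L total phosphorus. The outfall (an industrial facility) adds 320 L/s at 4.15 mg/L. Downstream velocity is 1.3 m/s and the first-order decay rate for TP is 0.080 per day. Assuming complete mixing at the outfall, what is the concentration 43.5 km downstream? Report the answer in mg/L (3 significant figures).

320 L/s = 0.32 m³/s.
15 µg/L = 0.015 mg/L.
After complete mixing, C₀ = (0.32·4.15 + 36.5·0.015) / 36.82 = 0.05094 mg/L.
Travel time t = 4.35e+04 m / 1.3 m/s = 3.346e+04 s = 0.3873 d.
C = 0.05094·exp(−0.080·0.3873) = 0.05094·0.9695 = 0.04938 mg/L.

0.0494 mg/L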